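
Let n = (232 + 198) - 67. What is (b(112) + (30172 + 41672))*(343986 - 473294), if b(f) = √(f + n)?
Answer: -9290003952 - 646540*√19 ≈ -9.2928e+9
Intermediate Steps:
n = 363 (n = 430 - 67 = 363)
b(f) = √(363 + f) (b(f) = √(f + 363) = √(363 + f))
(b(112) + (30172 + 41672))*(343986 - 473294) = (√(363 + 112) + (30172 + 41672))*(343986 - 473294) = (√475 + 71844)*(-129308) = (5*√19 + 71844)*(-129308) = (71844 + 5*√19)*(-129308) = -9290003952 - 646540*√19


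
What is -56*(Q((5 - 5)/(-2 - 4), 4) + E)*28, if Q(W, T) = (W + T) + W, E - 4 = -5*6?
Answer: 34496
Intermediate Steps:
E = -26 (E = 4 - 5*6 = 4 - 30 = -26)
Q(W, T) = T + 2*W (Q(W, T) = (T + W) + W = T + 2*W)
-56*(Q((5 - 5)/(-2 - 4), 4) + E)*28 = -56*((4 + 2*((5 - 5)/(-2 - 4))) - 26)*28 = -56*((4 + 2*(0/(-6))) - 26)*28 = -56*((4 + 2*(0*(-⅙))) - 26)*28 = -56*((4 + 2*0) - 26)*28 = -56*((4 + 0) - 26)*28 = -56*(4 - 26)*28 = -56*(-22)*28 = -14*(-88)*28 = 1232*28 = 34496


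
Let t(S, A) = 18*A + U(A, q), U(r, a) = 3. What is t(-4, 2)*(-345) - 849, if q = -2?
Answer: -14304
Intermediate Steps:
t(S, A) = 3 + 18*A (t(S, A) = 18*A + 3 = 3 + 18*A)
t(-4, 2)*(-345) - 849 = (3 + 18*2)*(-345) - 849 = (3 + 36)*(-345) - 849 = 39*(-345) - 849 = -13455 - 849 = -14304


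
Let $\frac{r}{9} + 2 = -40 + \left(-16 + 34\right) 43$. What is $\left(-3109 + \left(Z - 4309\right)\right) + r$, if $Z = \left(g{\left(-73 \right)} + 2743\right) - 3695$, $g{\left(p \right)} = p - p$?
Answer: $-1782$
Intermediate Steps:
$g{\left(p \right)} = 0$
$Z = -952$ ($Z = \left(0 + 2743\right) - 3695 = 2743 - 3695 = -952$)
$r = 6588$ ($r = -18 + 9 \left(-40 + \left(-16 + 34\right) 43\right) = -18 + 9 \left(-40 + 18 \cdot 43\right) = -18 + 9 \left(-40 + 774\right) = -18 + 9 \cdot 734 = -18 + 6606 = 6588$)
$\left(-3109 + \left(Z - 4309\right)\right) + r = \left(-3109 - 5261\right) + 6588 = -8370 + 6588 = -1782$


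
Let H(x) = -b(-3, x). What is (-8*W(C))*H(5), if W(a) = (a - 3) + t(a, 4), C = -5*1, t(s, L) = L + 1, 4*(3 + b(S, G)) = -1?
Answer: 78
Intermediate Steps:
b(S, G) = -13/4 (b(S, G) = -3 + (1/4)*(-1) = -3 - 1/4 = -13/4)
t(s, L) = 1 + L
H(x) = 13/4 (H(x) = -1*(-13/4) = 13/4)
C = -5
W(a) = 2 + a (W(a) = (a - 3) + (1 + 4) = (-3 + a) + 5 = 2 + a)
(-8*W(C))*H(5) = -8*(2 - 5)*(13/4) = -8*(-3)*(13/4) = 24*(13/4) = 78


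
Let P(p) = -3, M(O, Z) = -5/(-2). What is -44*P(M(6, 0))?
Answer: 132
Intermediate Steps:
M(O, Z) = 5/2 (M(O, Z) = -5*(-½) = 5/2)
-44*P(M(6, 0)) = -44*(-3) = 132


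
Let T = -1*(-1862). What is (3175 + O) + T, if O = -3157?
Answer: 1880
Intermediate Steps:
T = 1862
(3175 + O) + T = (3175 - 3157) + 1862 = 18 + 1862 = 1880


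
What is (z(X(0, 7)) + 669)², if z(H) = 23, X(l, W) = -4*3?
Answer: 478864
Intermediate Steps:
X(l, W) = -12
(z(X(0, 7)) + 669)² = (23 + 669)² = 692² = 478864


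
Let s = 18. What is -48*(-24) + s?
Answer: 1170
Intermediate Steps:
-48*(-24) + s = -48*(-24) + 18 = 1152 + 18 = 1170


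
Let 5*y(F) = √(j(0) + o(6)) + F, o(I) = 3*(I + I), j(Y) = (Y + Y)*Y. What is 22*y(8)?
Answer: 308/5 ≈ 61.600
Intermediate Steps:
j(Y) = 2*Y² (j(Y) = (2*Y)*Y = 2*Y²)
o(I) = 6*I (o(I) = 3*(2*I) = 6*I)
y(F) = 6/5 + F/5 (y(F) = (√(2*0² + 6*6) + F)/5 = (√(2*0 + 36) + F)/5 = (√(0 + 36) + F)/5 = (√36 + F)/5 = (6 + F)/5 = 6/5 + F/5)
22*y(8) = 22*(6/5 + (⅕)*8) = 22*(6/5 + 8/5) = 22*(14/5) = 308/5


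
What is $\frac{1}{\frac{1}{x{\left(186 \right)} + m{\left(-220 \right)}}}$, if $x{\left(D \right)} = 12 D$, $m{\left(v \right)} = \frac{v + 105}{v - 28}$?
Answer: $\frac{553651}{248} \approx 2232.5$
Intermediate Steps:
$m{\left(v \right)} = \frac{105 + v}{-28 + v}$
$\frac{1}{\frac{1}{x{\left(186 \right)} + m{\left(-220 \right)}}} = \frac{1}{\frac{1}{12 \cdot 186 + \frac{105 - 220}{-28 - 220}}} = \frac{1}{\frac{1}{2232 + \frac{1}{-248} \left(-115\right)}} = \frac{1}{\frac{1}{2232 - - \frac{115}{248}}} = \frac{1}{\frac{1}{2232 + \frac{115}{248}}} = \frac{1}{\frac{1}{\frac{553651}{248}}} = \frac{1}{\frac{248}{553651}} = \frac{553651}{248}$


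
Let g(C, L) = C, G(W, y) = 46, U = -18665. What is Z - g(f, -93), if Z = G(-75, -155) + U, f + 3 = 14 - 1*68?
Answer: -18562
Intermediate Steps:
f = -57 (f = -3 + (14 - 1*68) = -3 + (14 - 68) = -3 - 54 = -57)
Z = -18619 (Z = 46 - 18665 = -18619)
Z - g(f, -93) = -18619 - 1*(-57) = -18619 + 57 = -18562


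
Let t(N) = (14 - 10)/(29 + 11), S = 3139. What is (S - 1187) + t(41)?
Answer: 19521/10 ≈ 1952.1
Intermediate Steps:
t(N) = 1/10 (t(N) = 4/40 = 4*(1/40) = 1/10)
(S - 1187) + t(41) = (3139 - 1187) + 1/10 = 1952 + 1/10 = 19521/10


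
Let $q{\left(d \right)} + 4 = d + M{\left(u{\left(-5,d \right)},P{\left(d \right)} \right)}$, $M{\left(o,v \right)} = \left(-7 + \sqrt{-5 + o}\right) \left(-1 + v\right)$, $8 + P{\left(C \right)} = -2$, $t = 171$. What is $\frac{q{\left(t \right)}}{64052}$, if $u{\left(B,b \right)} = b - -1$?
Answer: $\frac{61}{16013} - \frac{11 \sqrt{167}}{64052} \approx 0.0015901$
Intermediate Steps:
$P{\left(C \right)} = -10$ ($P{\left(C \right)} = -8 - 2 = -10$)
$u{\left(B,b \right)} = 1 + b$ ($u{\left(B,b \right)} = b + 1 = 1 + b$)
$M{\left(o,v \right)} = \left(-1 + v\right) \left(-7 + \sqrt{-5 + o}\right)$
$q{\left(d \right)} = 73 + d - 11 \sqrt{-4 + d}$ ($q{\left(d \right)} = -4 - \left(-77 - d + 11 \sqrt{-5 + \left(1 + d\right)}\right) = -4 + \left(d + \left(7 - \sqrt{-4 + d} + 70 - 10 \sqrt{-4 + d}\right)\right) = -4 - \left(-77 - d + 11 \sqrt{-4 + d}\right) = -4 + \left(77 + d - 11 \sqrt{-4 + d}\right) = 73 + d - 11 \sqrt{-4 + d}$)
$\frac{q{\left(t \right)}}{64052} = \frac{73 + 171 - 11 \sqrt{-4 + 171}}{64052} = \left(73 + 171 - 11 \sqrt{167}\right) \frac{1}{64052} = \left(244 - 11 \sqrt{167}\right) \frac{1}{64052} = \frac{61}{16013} - \frac{11 \sqrt{167}}{64052}$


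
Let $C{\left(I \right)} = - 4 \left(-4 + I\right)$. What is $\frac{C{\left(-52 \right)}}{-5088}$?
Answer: $- \frac{7}{159} \approx -0.044025$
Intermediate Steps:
$C{\left(I \right)} = 16 - 4 I$
$\frac{C{\left(-52 \right)}}{-5088} = \frac{16 - -208}{-5088} = \left(16 + 208\right) \left(- \frac{1}{5088}\right) = 224 \left(- \frac{1}{5088}\right) = - \frac{7}{159}$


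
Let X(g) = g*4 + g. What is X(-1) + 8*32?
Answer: 251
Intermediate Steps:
X(g) = 5*g (X(g) = 4*g + g = 5*g)
X(-1) + 8*32 = 5*(-1) + 8*32 = -5 + 256 = 251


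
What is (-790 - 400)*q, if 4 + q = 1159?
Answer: -1374450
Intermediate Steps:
q = 1155 (q = -4 + 1159 = 1155)
(-790 - 400)*q = (-790 - 400)*1155 = -1190*1155 = -1374450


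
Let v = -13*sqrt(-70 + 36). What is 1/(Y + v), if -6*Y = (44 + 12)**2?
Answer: -2352/1255169 + 117*I*sqrt(34)/2510338 ≈ -0.0018739 + 0.00027176*I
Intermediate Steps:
Y = -1568/3 (Y = -(44 + 12)**2/6 = -1/6*56**2 = -1/6*3136 = -1568/3 ≈ -522.67)
v = -13*I*sqrt(34) ≈ -75.802*I
1/(Y + v) = 1/(-1568/3 - 13*I*sqrt(34))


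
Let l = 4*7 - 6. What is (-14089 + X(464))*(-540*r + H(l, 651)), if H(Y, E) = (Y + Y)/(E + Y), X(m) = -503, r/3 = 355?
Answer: 5647720599552/673 ≈ 8.3919e+9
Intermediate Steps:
r = 1065 (r = 3*355 = 1065)
l = 22 (l = 28 - 6 = 22)
H(Y, E) = 2*Y/(E + Y) (H(Y, E) = (2*Y)/(E + Y) = 2*Y/(E + Y))
(-14089 + X(464))*(-540*r + H(l, 651)) = (-14089 - 503)*(-540*1065 + 2*22/(651 + 22)) = -14592*(-575100 + 2*22/673) = -14592*(-575100 + 2*22*(1/673)) = -14592*(-575100 + 44/673) = -14592*(-387042256/673) = 5647720599552/673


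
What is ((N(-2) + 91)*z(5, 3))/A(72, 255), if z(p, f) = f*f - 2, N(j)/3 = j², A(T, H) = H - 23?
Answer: 721/232 ≈ 3.1078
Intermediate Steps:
A(T, H) = -23 + H
N(j) = 3*j²
z(p, f) = -2 + f² (z(p, f) = f² - 2 = -2 + f²)
((N(-2) + 91)*z(5, 3))/A(72, 255) = ((3*(-2)² + 91)*(-2 + 3²))/(-23 + 255) = ((3*4 + 91)*(-2 + 9))/232 = ((12 + 91)*7)*(1/232) = (103*7)*(1/232) = 721*(1/232) = 721/232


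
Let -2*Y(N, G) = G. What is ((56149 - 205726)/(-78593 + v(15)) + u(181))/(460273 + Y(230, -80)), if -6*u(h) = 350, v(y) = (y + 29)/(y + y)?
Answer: -199571810/1627951701747 ≈ -0.00012259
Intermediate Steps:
v(y) = (29 + y)/(2*y) (v(y) = (29 + y)/((2*y)) = (29 + y)*(1/(2*y)) = (29 + y)/(2*y))
u(h) = -175/3 (u(h) = -⅙*350 = -175/3)
Y(N, G) = -G/2
((56149 - 205726)/(-78593 + v(15)) + u(181))/(460273 + Y(230, -80)) = ((56149 - 205726)/(-78593 + (½)*(29 + 15)/15) - 175/3)/(460273 - ½*(-80)) = (-149577/(-78593 + (½)*(1/15)*44) - 175/3)/(460273 + 40) = (-149577/(-78593 + 22/15) - 175/3)/460313 = (-149577/(-1178873/15) - 175/3)*(1/460313) = (-149577*(-15/1178873) - 175/3)*(1/460313) = (2243655/1178873 - 175/3)*(1/460313) = -199571810/3536619*1/460313 = -199571810/1627951701747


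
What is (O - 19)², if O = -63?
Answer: 6724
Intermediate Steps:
(O - 19)² = (-63 - 19)² = (-82)² = 6724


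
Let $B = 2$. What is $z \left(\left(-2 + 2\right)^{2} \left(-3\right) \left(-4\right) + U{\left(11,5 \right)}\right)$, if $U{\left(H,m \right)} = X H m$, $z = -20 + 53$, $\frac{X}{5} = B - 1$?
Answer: $9075$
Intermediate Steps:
$X = 5$ ($X = 5 \left(2 - 1\right) = 5 \cdot 1 = 5$)
$z = 33$
$U{\left(H,m \right)} = 5 H m$
$z \left(\left(-2 + 2\right)^{2} \left(-3\right) \left(-4\right) + U{\left(11,5 \right)}\right) = 33 \left(\left(-2 + 2\right)^{2} \left(-3\right) \left(-4\right) + 5 \cdot 11 \cdot 5\right) = 33 \left(0^{2} \left(-3\right) \left(-4\right) + 275\right) = 33 \left(0 \left(-3\right) \left(-4\right) + 275\right) = 33 \left(0 \left(-4\right) + 275\right) = 33 \left(0 + 275\right) = 33 \cdot 275 = 9075$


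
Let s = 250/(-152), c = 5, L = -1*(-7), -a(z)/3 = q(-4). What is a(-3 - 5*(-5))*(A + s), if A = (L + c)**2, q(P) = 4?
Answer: -32457/19 ≈ -1708.3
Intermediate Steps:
a(z) = -12 (a(z) = -3*4 = -12)
L = 7
A = 144 (A = (7 + 5)**2 = 12**2 = 144)
s = -125/76 (s = 250*(-1/152) = -125/76 ≈ -1.6447)
a(-3 - 5*(-5))*(A + s) = -12*(144 - 125/76) = -12*10819/76 = -32457/19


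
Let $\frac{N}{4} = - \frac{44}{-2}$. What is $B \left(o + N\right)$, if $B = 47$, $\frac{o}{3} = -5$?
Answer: $3431$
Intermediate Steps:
$o = -15$ ($o = 3 \left(-5\right) = -15$)
$N = 88$ ($N = 4 \left(- \frac{44}{-2}\right) = 4 \left(\left(-44\right) \left(- \frac{1}{2}\right)\right) = 4 \cdot 22 = 88$)
$B \left(o + N\right) = 47 \left(-15 + 88\right) = 47 \cdot 73 = 3431$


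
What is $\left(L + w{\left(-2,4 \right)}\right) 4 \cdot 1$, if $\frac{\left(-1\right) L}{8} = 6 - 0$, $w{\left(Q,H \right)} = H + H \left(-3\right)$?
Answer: $-224$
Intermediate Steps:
$w{\left(Q,H \right)} = - 2 H$ ($w{\left(Q,H \right)} = H - 3 H = - 2 H$)
$L = -48$ ($L = - 8 \left(6 - 0\right) = - 8 \left(6 + 0\right) = \left(-8\right) 6 = -48$)
$\left(L + w{\left(-2,4 \right)}\right) 4 \cdot 1 = \left(-48 - 8\right) 4 \cdot 1 = \left(-48 - 8\right) 4 = \left(-56\right) 4 = -224$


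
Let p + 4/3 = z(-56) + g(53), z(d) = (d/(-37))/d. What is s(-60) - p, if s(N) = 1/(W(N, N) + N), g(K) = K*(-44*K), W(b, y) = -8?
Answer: 932912765/7548 ≈ 1.2360e+5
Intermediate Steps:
z(d) = -1/37 (z(d) = (d*(-1/37))/d = (-d/37)/d = -1/37)
g(K) = -44*K²
s(N) = 1/(-8 + N)
p = -13719307/111 (p = -4/3 + (-1/37 - 44*53²) = -4/3 + (-1/37 - 44*2809) = -4/3 + (-1/37 - 123596) = -4/3 - 4573053/37 = -13719307/111 ≈ -1.2360e+5)
s(-60) - p = 1/(-8 - 60) - 1*(-13719307/111) = 1/(-68) + 13719307/111 = -1/68 + 13719307/111 = 932912765/7548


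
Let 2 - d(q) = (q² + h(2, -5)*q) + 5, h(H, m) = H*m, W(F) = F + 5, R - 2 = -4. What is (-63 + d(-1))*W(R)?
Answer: -231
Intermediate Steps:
R = -2 (R = 2 - 4 = -2)
W(F) = 5 + F
d(q) = -3 - q² + 10*q (d(q) = 2 - ((q² + (2*(-5))*q) + 5) = 2 - ((q² - 10*q) + 5) = 2 - (5 + q² - 10*q) = 2 + (-5 - q² + 10*q) = -3 - q² + 10*q)
(-63 + d(-1))*W(R) = (-63 + (-3 - 1*(-1)² + 10*(-1)))*(5 - 2) = (-63 + (-3 - 1*1 - 10))*3 = (-63 + (-3 - 1 - 10))*3 = (-63 - 14)*3 = -77*3 = -231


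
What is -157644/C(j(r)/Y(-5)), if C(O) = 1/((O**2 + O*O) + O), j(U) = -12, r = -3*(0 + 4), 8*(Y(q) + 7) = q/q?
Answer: -3738054528/3025 ≈ -1.2357e+6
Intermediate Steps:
Y(q) = -55/8 (Y(q) = -7 + (q/q)/8 = -7 + (1/8)*1 = -7 + 1/8 = -55/8)
r = -12 (r = -3*4 = -12)
C(O) = 1/(O + 2*O**2) (C(O) = 1/((O**2 + O**2) + O) = 1/(2*O**2 + O) = 1/(O + 2*O**2))
-157644/C(j(r)/Y(-5)) = -157644/(1/(((-12/(-55/8)))*(1 + 2*(-12/(-55/8))))) = -157644/(1/(((-12*(-8/55)))*(1 + 2*(-12*(-8/55))))) = -157644/(1/((96/55)*(1 + 2*(96/55)))) = -157644/(55/(96*(1 + 192/55))) = -157644/(55/(96*(247/55))) = -157644/((55/96)*(55/247)) = -157644/3025/23712 = -157644*23712/3025 = -3738054528/3025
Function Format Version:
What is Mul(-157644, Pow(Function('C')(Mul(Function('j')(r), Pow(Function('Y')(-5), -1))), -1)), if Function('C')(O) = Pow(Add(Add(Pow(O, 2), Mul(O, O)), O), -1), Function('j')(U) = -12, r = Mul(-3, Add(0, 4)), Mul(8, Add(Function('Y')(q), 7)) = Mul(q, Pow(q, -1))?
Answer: Rational(-3738054528, 3025) ≈ -1.2357e+6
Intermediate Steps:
Function('Y')(q) = Rational(-55, 8) (Function('Y')(q) = Add(-7, Mul(Rational(1, 8), Mul(q, Pow(q, -1)))) = Add(-7, Mul(Rational(1, 8), 1)) = Add(-7, Rational(1, 8)) = Rational(-55, 8))
r = -12 (r = Mul(-3, 4) = -12)
Function('C')(O) = Pow(Add(O, Mul(2, Pow(O, 2))), -1) (Function('C')(O) = Pow(Add(Add(Pow(O, 2), Pow(O, 2)), O), -1) = Pow(Add(Mul(2, Pow(O, 2)), O), -1) = Pow(Add(O, Mul(2, Pow(O, 2))), -1))
Mul(-157644, Pow(Function('C')(Mul(Function('j')(r), Pow(Function('Y')(-5), -1))), -1)) = Mul(-157644, Pow(Mul(Pow(Mul(-12, Pow(Rational(-55, 8), -1)), -1), Pow(Add(1, Mul(2, Mul(-12, Pow(Rational(-55, 8), -1)))), -1)), -1)) = Mul(-157644, Pow(Mul(Pow(Mul(-12, Rational(-8, 55)), -1), Pow(Add(1, Mul(2, Mul(-12, Rational(-8, 55)))), -1)), -1)) = Mul(-157644, Pow(Mul(Pow(Rational(96, 55), -1), Pow(Add(1, Mul(2, Rational(96, 55))), -1)), -1)) = Mul(-157644, Pow(Mul(Rational(55, 96), Pow(Add(1, Rational(192, 55)), -1)), -1)) = Mul(-157644, Pow(Mul(Rational(55, 96), Pow(Rational(247, 55), -1)), -1)) = Mul(-157644, Pow(Mul(Rational(55, 96), Rational(55, 247)), -1)) = Mul(-157644, Pow(Rational(3025, 23712), -1)) = Mul(-157644, Rational(23712, 3025)) = Rational(-3738054528, 3025)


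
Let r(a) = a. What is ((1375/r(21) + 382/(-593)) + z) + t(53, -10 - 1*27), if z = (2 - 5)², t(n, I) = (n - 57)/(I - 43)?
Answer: 18401053/249060 ≈ 73.882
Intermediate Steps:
t(n, I) = (-57 + n)/(-43 + I)
z = 9 (z = (-3)² = 9)
((1375/r(21) + 382/(-593)) + z) + t(53, -10 - 1*27) = ((1375/21 + 382/(-593)) + 9) + (-57 + 53)/(-43 + (-10 - 1*27)) = ((1375*(1/21) + 382*(-1/593)) + 9) - 4/(-43 + (-10 - 27)) = ((1375/21 - 382/593) + 9) - 4/(-43 - 37) = (807353/12453 + 9) - 4/(-80) = 919430/12453 - 1/80*(-4) = 919430/12453 + 1/20 = 18401053/249060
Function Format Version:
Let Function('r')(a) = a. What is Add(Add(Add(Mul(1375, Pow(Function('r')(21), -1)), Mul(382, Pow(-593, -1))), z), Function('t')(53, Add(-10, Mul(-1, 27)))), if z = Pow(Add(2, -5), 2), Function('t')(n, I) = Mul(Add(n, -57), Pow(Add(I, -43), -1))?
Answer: Rational(18401053, 249060) ≈ 73.882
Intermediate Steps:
Function('t')(n, I) = Mul(Pow(Add(-43, I), -1), Add(-57, n)) (Function('t')(n, I) = Mul(Add(-57, n), Pow(Add(-43, I), -1)) = Mul(Pow(Add(-43, I), -1), Add(-57, n)))
z = 9 (z = Pow(-3, 2) = 9)
Add(Add(Add(Mul(1375, Pow(Function('r')(21), -1)), Mul(382, Pow(-593, -1))), z), Function('t')(53, Add(-10, Mul(-1, 27)))) = Add(Add(Add(Mul(1375, Pow(21, -1)), Mul(382, Pow(-593, -1))), 9), Mul(Pow(Add(-43, Add(-10, Mul(-1, 27))), -1), Add(-57, 53))) = Add(Add(Add(Mul(1375, Rational(1, 21)), Mul(382, Rational(-1, 593))), 9), Mul(Pow(Add(-43, Add(-10, -27)), -1), -4)) = Add(Add(Add(Rational(1375, 21), Rational(-382, 593)), 9), Mul(Pow(Add(-43, -37), -1), -4)) = Add(Add(Rational(807353, 12453), 9), Mul(Pow(-80, -1), -4)) = Add(Rational(919430, 12453), Mul(Rational(-1, 80), -4)) = Add(Rational(919430, 12453), Rational(1, 20)) = Rational(18401053, 249060)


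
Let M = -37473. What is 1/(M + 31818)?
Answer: -1/5655 ≈ -0.00017683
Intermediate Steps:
1/(M + 31818) = 1/(-37473 + 31818) = 1/(-5655) = -1/5655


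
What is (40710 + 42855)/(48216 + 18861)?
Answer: 9285/7453 ≈ 1.2458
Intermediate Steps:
(40710 + 42855)/(48216 + 18861) = 83565/67077 = 83565*(1/67077) = 9285/7453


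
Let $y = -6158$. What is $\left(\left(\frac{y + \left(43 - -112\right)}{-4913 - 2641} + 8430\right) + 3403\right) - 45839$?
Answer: $- \frac{85625107}{2518} \approx -34005.0$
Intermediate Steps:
$\left(\left(\frac{y + \left(43 - -112\right)}{-4913 - 2641} + 8430\right) + 3403\right) - 45839 = \left(\left(\frac{-6158 + \left(43 - -112\right)}{-4913 - 2641} + 8430\right) + 3403\right) - 45839 = \left(\left(\frac{-6158 + \left(43 + 112\right)}{-7554} + 8430\right) + 3403\right) - 45839 = \left(\left(\left(-6158 + 155\right) \left(- \frac{1}{7554}\right) + 8430\right) + 3403\right) - 45839 = \left(\left(\left(-6003\right) \left(- \frac{1}{7554}\right) + 8430\right) + 3403\right) - 45839 = \left(\left(\frac{2001}{2518} + 8430\right) + 3403\right) - 45839 = \left(\frac{21228741}{2518} + 3403\right) - 45839 = \frac{29797495}{2518} - 45839 = - \frac{85625107}{2518}$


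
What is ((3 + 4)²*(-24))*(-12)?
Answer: 14112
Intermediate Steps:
((3 + 4)²*(-24))*(-12) = (7²*(-24))*(-12) = (49*(-24))*(-12) = -1176*(-12) = 14112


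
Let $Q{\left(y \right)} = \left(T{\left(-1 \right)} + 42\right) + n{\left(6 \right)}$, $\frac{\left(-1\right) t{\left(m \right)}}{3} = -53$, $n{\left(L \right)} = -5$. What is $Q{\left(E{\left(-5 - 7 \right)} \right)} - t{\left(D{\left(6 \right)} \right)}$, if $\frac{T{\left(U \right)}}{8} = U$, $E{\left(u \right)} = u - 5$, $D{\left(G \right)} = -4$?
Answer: $-130$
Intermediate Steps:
$E{\left(u \right)} = -5 + u$ ($E{\left(u \right)} = u - 5 = -5 + u$)
$T{\left(U \right)} = 8 U$
$t{\left(m \right)} = 159$ ($t{\left(m \right)} = \left(-3\right) \left(-53\right) = 159$)
$Q{\left(y \right)} = 29$ ($Q{\left(y \right)} = \left(8 \left(-1\right) + 42\right) - 5 = \left(-8 + 42\right) - 5 = 34 - 5 = 29$)
$Q{\left(E{\left(-5 - 7 \right)} \right)} - t{\left(D{\left(6 \right)} \right)} = 29 - 159 = -130$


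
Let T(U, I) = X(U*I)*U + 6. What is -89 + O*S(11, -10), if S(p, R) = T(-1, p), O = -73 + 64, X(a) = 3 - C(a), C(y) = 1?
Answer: -125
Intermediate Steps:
X(a) = 2 (X(a) = 3 - 1*1 = 3 - 1 = 2)
T(U, I) = 6 + 2*U (T(U, I) = 2*U + 6 = 6 + 2*U)
O = -9
S(p, R) = 4 (S(p, R) = 6 + 2*(-1) = 6 - 2 = 4)
-89 + O*S(11, -10) = -89 - 9*4 = -89 - 36 = -125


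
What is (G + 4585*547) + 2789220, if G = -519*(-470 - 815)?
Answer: 5964130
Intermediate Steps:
G = 666915 (G = -519*(-1285) = 666915)
(G + 4585*547) + 2789220 = (666915 + 4585*547) + 2789220 = (666915 + 2507995) + 2789220 = 3174910 + 2789220 = 5964130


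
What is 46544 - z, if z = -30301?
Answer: 76845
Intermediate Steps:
46544 - z = 46544 - 1*(-30301) = 46544 + 30301 = 76845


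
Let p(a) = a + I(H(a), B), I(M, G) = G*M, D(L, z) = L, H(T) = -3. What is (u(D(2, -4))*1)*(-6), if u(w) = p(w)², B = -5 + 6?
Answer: -6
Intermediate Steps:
B = 1
p(a) = -3 + a (p(a) = a + 1*(-3) = a - 3 = -3 + a)
u(w) = (-3 + w)²
(u(D(2, -4))*1)*(-6) = ((-3 + 2)²*1)*(-6) = ((-1)²*1)*(-6) = (1*1)*(-6) = 1*(-6) = -6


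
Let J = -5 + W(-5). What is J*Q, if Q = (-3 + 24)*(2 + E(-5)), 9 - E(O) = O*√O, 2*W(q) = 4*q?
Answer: -3465 - 1575*I*√5 ≈ -3465.0 - 3521.8*I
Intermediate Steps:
W(q) = 2*q (W(q) = (4*q)/2 = 2*q)
E(O) = 9 - O^(3/2) (E(O) = 9 - O*√O = 9 - O^(3/2))
J = -15 (J = -5 + 2*(-5) = -5 - 10 = -15)
Q = 231 + 105*I*√5 (Q = (-3 + 24)*(2 + (9 - (-5)^(3/2))) = 21*(2 + (9 - (-5)*I*√5)) = 21*(2 + (9 + 5*I*√5)) = 21*(11 + 5*I*√5) = 231 + 105*I*√5 ≈ 231.0 + 234.79*I)
J*Q = -15*(231 + 105*I*√5) = -3465 - 1575*I*√5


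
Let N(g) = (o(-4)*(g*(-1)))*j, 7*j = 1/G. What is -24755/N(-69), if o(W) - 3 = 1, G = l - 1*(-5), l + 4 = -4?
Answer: 173285/92 ≈ 1883.5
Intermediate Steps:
l = -8 (l = -4 - 4 = -8)
G = -3 (G = -8 - 1*(-5) = -8 + 5 = -3)
o(W) = 4 (o(W) = 3 + 1 = 4)
j = -1/21 (j = (⅐)/(-3) = (⅐)*(-⅓) = -1/21 ≈ -0.047619)
N(g) = 4*g/21 (N(g) = (4*(g*(-1)))*(-1/21) = (4*(-g))*(-1/21) = -4*g*(-1/21) = 4*g/21)
-24755/N(-69) = -24755/((4/21)*(-69)) = -24755/(-92/7) = -24755*(-7/92) = 173285/92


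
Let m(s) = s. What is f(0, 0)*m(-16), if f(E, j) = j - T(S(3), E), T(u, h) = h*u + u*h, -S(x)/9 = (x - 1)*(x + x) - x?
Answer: 0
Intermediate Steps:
S(x) = 9*x - 18*x*(-1 + x) (S(x) = -9*((x - 1)*(x + x) - x) = -9*((-1 + x)*(2*x) - x) = -9*(2*x*(-1 + x) - x) = -9*(-x + 2*x*(-1 + x)) = 9*x - 18*x*(-1 + x))
T(u, h) = 2*h*u (T(u, h) = h*u + h*u = 2*h*u)
f(E, j) = j + 162*E (f(E, j) = j - 2*E*9*3*(3 - 2*3) = j - 2*E*9*3*(3 - 6) = j - 2*E*9*3*(-3) = j - 2*E*(-81) = j - (-162)*E = j + 162*E)
f(0, 0)*m(-16) = (0 + 162*0)*(-16) = (0 + 0)*(-16) = 0*(-16) = 0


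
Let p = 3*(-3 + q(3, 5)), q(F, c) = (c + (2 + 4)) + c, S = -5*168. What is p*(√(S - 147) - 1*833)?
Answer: -32487 + 39*I*√987 ≈ -32487.0 + 1225.2*I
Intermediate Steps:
S = -840
q(F, c) = 6 + 2*c (q(F, c) = (c + 6) + c = (6 + c) + c = 6 + 2*c)
p = 39 (p = 3*(-3 + (6 + 2*5)) = 3*(-3 + (6 + 10)) = 3*(-3 + 16) = 3*13 = 39)
p*(√(S - 147) - 1*833) = 39*(√(-840 - 147) - 1*833) = 39*(√(-987) - 833) = 39*(I*√987 - 833) = 39*(-833 + I*√987) = -32487 + 39*I*√987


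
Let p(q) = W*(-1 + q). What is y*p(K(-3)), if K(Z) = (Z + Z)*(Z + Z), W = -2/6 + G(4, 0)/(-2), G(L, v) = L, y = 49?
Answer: -12005/3 ≈ -4001.7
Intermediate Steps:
W = -7/3 (W = -2/6 + 4/(-2) = -2*⅙ + 4*(-½) = -⅓ - 2 = -7/3 ≈ -2.3333)
K(Z) = 4*Z² (K(Z) = (2*Z)*(2*Z) = 4*Z²)
p(q) = 7/3 - 7*q/3 (p(q) = -7*(-1 + q)/3 = 7/3 - 7*q/3)
y*p(K(-3)) = 49*(7/3 - 28*(-3)²/3) = 49*(7/3 - 28*9/3) = 49*(7/3 - 7/3*36) = 49*(7/3 - 84) = 49*(-245/3) = -12005/3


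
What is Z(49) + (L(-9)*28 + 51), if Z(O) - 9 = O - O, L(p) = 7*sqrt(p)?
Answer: 60 + 588*I ≈ 60.0 + 588.0*I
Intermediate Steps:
Z(O) = 9 (Z(O) = 9 + (O - O) = 9 + 0 = 9)
Z(49) + (L(-9)*28 + 51) = 9 + ((7*sqrt(-9))*28 + 51) = 9 + ((7*(3*I))*28 + 51) = 9 + ((21*I)*28 + 51) = 9 + (588*I + 51) = 9 + (51 + 588*I) = 60 + 588*I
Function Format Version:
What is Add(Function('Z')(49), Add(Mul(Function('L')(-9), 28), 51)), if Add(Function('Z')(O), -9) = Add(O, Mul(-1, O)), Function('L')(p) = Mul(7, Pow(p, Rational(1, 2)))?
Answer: Add(60, Mul(588, I)) ≈ Add(60.000, Mul(588.00, I))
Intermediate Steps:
Function('Z')(O) = 9 (Function('Z')(O) = Add(9, Add(O, Mul(-1, O))) = Add(9, 0) = 9)
Add(Function('Z')(49), Add(Mul(Function('L')(-9), 28), 51)) = Add(9, Add(Mul(Mul(7, Pow(-9, Rational(1, 2))), 28), 51)) = Add(9, Add(Mul(Mul(7, Mul(3, I)), 28), 51)) = Add(9, Add(Mul(Mul(21, I), 28), 51)) = Add(9, Add(Mul(588, I), 51)) = Add(9, Add(51, Mul(588, I))) = Add(60, Mul(588, I))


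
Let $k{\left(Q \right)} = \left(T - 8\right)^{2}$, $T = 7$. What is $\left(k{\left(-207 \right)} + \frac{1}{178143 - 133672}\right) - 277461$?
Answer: $- \frac{12338923659}{44471} \approx -2.7746 \cdot 10^{5}$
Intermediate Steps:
$k{\left(Q \right)} = 1$ ($k{\left(Q \right)} = \left(7 - 8\right)^{2} = \left(-1\right)^{2} = 1$)
$\left(k{\left(-207 \right)} + \frac{1}{178143 - 133672}\right) - 277461 = \left(1 + \frac{1}{178143 - 133672}\right) - 277461 = \left(1 + \frac{1}{44471}\right) - 277461 = \frac{44472}{44471} - 277461 = - \frac{12338923659}{44471}$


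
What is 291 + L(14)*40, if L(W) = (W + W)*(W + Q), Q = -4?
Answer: 11491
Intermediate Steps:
L(W) = 2*W*(-4 + W) (L(W) = (W + W)*(W - 4) = (2*W)*(-4 + W) = 2*W*(-4 + W))
291 + L(14)*40 = 291 + (2*14*(-4 + 14))*40 = 291 + (2*14*10)*40 = 291 + 280*40 = 291 + 11200 = 11491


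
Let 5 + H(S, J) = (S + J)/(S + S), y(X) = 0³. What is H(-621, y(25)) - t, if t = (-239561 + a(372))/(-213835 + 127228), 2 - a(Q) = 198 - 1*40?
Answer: -1258897/173214 ≈ -7.2679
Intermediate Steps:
y(X) = 0
a(Q) = -156 (a(Q) = 2 - (198 - 1*40) = 2 - (198 - 40) = 2 - 1*158 = 2 - 158 = -156)
H(S, J) = -5 + (J + S)/(2*S) (H(S, J) = -5 + (S + J)/(S + S) = -5 + (J + S)/((2*S)) = -5 + (J + S)*(1/(2*S)) = -5 + (J + S)/(2*S))
t = 239717/86607 (t = (-239561 - 156)/(-213835 + 127228) = -239717/(-86607) = -239717*(-1/86607) = 239717/86607 ≈ 2.7679)
H(-621, y(25)) - t = (½)*(0 - 9*(-621))/(-621) - 1*239717/86607 = (½)*(-1/621)*(0 + 5589) - 239717/86607 = (½)*(-1/621)*5589 - 239717/86607 = -9/2 - 239717/86607 = -1258897/173214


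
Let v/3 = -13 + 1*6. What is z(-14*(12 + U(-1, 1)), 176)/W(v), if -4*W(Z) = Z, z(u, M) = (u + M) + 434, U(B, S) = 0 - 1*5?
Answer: 2048/21 ≈ 97.524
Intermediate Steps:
U(B, S) = -5 (U(B, S) = 0 - 5 = -5)
z(u, M) = 434 + M + u (z(u, M) = (M + u) + 434 = 434 + M + u)
v = -21 (v = 3*(-13 + 1*6) = 3*(-13 + 6) = 3*(-7) = -21)
W(Z) = -Z/4
z(-14*(12 + U(-1, 1)), 176)/W(v) = (434 + 176 - 14*(12 - 5))/((-¼*(-21))) = (434 + 176 - 14*7)/(21/4) = (434 + 176 - 98)*(4/21) = 512*(4/21) = 2048/21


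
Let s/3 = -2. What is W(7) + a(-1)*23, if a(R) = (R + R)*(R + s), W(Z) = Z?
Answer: 329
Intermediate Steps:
s = -6 (s = 3*(-2) = -6)
a(R) = 2*R*(-6 + R) (a(R) = (R + R)*(R - 6) = (2*R)*(-6 + R) = 2*R*(-6 + R))
W(7) + a(-1)*23 = 7 + (2*(-1)*(-6 - 1))*23 = 7 + (2*(-1)*(-7))*23 = 7 + 14*23 = 7 + 322 = 329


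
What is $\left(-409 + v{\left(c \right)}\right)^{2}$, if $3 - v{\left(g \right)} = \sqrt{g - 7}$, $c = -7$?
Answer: $\left(406 + i \sqrt{14}\right)^{2} \approx 1.6482 \cdot 10^{5} + 3038.0 i$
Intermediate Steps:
$v{\left(g \right)} = 3 - \sqrt{-7 + g}$ ($v{\left(g \right)} = 3 - \sqrt{g - 7} = 3 - \sqrt{-7 + g}$)
$\left(-409 + v{\left(c \right)}\right)^{2} = \left(-409 + \left(3 - \sqrt{-7 - 7}\right)\right)^{2} = \left(-409 + \left(3 - \sqrt{-14}\right)\right)^{2} = \left(-409 + \left(3 - i \sqrt{14}\right)\right)^{2} = \left(-406 - i \sqrt{14}\right)^{2}$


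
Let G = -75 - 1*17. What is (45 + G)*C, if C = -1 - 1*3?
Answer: 188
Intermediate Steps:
C = -4 (C = -1 - 3 = -4)
G = -92 (G = -75 - 17 = -92)
(45 + G)*C = (45 - 92)*(-4) = -47*(-4) = 188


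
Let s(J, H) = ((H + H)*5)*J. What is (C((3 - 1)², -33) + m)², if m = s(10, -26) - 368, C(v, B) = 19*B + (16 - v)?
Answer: 12837889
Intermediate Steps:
s(J, H) = 10*H*J (s(J, H) = ((2*H)*5)*J = (10*H)*J = 10*H*J)
C(v, B) = 16 - v + 19*B
m = -2968 (m = 10*(-26)*10 - 368 = -2600 - 368 = -2968)
(C((3 - 1)², -33) + m)² = ((16 - (3 - 1)² + 19*(-33)) - 2968)² = ((16 - 1*2² - 627) - 2968)² = ((16 - 1*4 - 627) - 2968)² = ((16 - 4 - 627) - 2968)² = (-615 - 2968)² = (-3583)² = 12837889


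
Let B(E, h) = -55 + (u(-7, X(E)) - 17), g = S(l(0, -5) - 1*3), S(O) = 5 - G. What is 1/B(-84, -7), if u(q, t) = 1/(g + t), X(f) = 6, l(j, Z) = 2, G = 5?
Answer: -6/431 ≈ -0.013921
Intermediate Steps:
S(O) = 0 (S(O) = 5 - 1*5 = 5 - 5 = 0)
g = 0
u(q, t) = 1/t (u(q, t) = 1/(0 + t) = 1/t)
B(E, h) = -431/6 (B(E, h) = -55 + (1/6 - 17) = -55 + (⅙ - 17) = -55 - 101/6 = -431/6)
1/B(-84, -7) = 1/(-431/6) = -6/431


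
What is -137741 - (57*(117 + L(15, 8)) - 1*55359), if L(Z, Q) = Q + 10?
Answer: -90077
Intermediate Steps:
L(Z, Q) = 10 + Q
-137741 - (57*(117 + L(15, 8)) - 1*55359) = -137741 - (57*(117 + (10 + 8)) - 1*55359) = -137741 - (57*(117 + 18) - 55359) = -137741 - (57*135 - 55359) = -137741 - (7695 - 55359) = -137741 - 1*(-47664) = -137741 + 47664 = -90077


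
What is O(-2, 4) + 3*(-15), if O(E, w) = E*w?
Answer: -53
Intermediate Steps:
O(-2, 4) + 3*(-15) = -2*4 + 3*(-15) = -8 - 45 = -53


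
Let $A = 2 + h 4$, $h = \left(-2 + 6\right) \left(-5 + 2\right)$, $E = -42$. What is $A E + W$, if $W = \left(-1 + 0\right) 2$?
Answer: $1930$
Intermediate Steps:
$h = -12$ ($h = 4 \left(-3\right) = -12$)
$A = -46$ ($A = 2 - 48 = -46$)
$W = -2$ ($W = \left(-1\right) 2 = -2$)
$A E + W = \left(-46\right) \left(-42\right) - 2 = 1932 - 2 = 1930$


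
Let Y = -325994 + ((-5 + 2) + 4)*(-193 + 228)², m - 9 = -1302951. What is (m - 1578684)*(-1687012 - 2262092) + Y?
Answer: 11379840438335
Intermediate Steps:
m = -1302942 (m = 9 - 1302951 = -1302942)
Y = -324769 (Y = -325994 + (-3 + 4)*35² = -325994 + 1*1225 = -325994 + 1225 = -324769)
(m - 1578684)*(-1687012 - 2262092) + Y = (-1302942 - 1578684)*(-1687012 - 2262092) - 324769 = -2881626*(-3949104) - 324769 = 11379840763104 - 324769 = 11379840438335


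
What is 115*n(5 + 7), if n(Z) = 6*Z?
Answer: 8280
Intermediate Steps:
115*n(5 + 7) = 115*(6*(5 + 7)) = 115*(6*12) = 115*72 = 8280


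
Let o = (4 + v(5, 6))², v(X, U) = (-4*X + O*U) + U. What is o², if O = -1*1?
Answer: 65536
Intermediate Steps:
O = -1
v(X, U) = -4*X (v(X, U) = (-4*X - U) + U = (-U - 4*X) + U = -4*X)
o = 256 (o = (4 - 4*5)² = (4 - 20)² = (-16)² = 256)
o² = 256² = 65536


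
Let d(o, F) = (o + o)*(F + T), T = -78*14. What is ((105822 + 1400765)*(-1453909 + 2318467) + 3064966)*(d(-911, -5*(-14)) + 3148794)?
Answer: 6526843517294793536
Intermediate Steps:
T = -1092
d(o, F) = 2*o*(-1092 + F) (d(o, F) = (o + o)*(F - 1092) = (2*o)*(-1092 + F) = 2*o*(-1092 + F))
((105822 + 1400765)*(-1453909 + 2318467) + 3064966)*(d(-911, -5*(-14)) + 3148794) = ((105822 + 1400765)*(-1453909 + 2318467) + 3064966)*(2*(-911)*(-1092 - 5*(-14)) + 3148794) = (1506587*864558 + 3064966)*(2*(-911)*(-1092 + 70) + 3148794) = (1302531843546 + 3064966)*(2*(-911)*(-1022) + 3148794) = 1302534908512*(1862084 + 3148794) = 1302534908512*5010878 = 6526843517294793536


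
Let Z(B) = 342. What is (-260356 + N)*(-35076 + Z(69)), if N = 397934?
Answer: -4778634252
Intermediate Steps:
(-260356 + N)*(-35076 + Z(69)) = (-260356 + 397934)*(-35076 + 342) = 137578*(-34734) = -4778634252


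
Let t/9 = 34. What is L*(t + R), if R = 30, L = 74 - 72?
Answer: 672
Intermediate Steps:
L = 2
t = 306 (t = 9*34 = 306)
L*(t + R) = 2*(306 + 30) = 2*336 = 672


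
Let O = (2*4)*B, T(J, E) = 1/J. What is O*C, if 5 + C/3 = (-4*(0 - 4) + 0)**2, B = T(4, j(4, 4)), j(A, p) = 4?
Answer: 1506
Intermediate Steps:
B = 1/4 ≈ 0.25000
C = 753 (C = -15 + 3*(-4*(0 - 4) + 0)**2 = -15 + 3*(-4*(-4) + 0)**2 = -15 + 3*(16 + 0)**2 = -15 + 3*16**2 = -15 + 3*256 = -15 + 768 = 753)
O = 2 (O = (2*4)*(1/4) = 8*(1/4) = 2)
O*C = 2*753 = 1506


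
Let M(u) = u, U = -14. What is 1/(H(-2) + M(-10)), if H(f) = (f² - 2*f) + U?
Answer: -1/16 ≈ -0.062500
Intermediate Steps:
H(f) = -14 + f² - 2*f (H(f) = (f² - 2*f) - 14 = -14 + f² - 2*f)
1/(H(-2) + M(-10)) = 1/((-14 + (-2)² - 2*(-2)) - 10) = 1/((-14 + 4 + 4) - 10) = 1/(-6 - 10) = 1/(-16) = -1/16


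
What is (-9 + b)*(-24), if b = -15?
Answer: 576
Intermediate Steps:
(-9 + b)*(-24) = (-9 - 15)*(-24) = -24*(-24) = 576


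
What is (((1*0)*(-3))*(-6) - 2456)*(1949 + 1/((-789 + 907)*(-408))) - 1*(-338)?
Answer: -28804591001/6018 ≈ -4.7864e+6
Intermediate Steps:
(((1*0)*(-3))*(-6) - 2456)*(1949 + 1/((-789 + 907)*(-408))) - 1*(-338) = ((0*(-3))*(-6) - 2456)*(1949 - 1/408/118) + 338 = (0*(-6) - 2456)*(1949 + (1/118)*(-1/408)) + 338 = (0 - 2456)*(1949 - 1/48144) + 338 = -2456*93832655/48144 + 338 = -28806625085/6018 + 338 = -28804591001/6018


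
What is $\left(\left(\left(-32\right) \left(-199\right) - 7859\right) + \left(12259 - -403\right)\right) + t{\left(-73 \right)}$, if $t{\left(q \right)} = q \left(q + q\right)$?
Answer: $21829$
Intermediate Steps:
$t{\left(q \right)} = 2 q^{2}$ ($t{\left(q \right)} = q 2 q = 2 q^{2}$)
$\left(\left(\left(-32\right) \left(-199\right) - 7859\right) + \left(12259 - -403\right)\right) + t{\left(-73 \right)} = \left(\left(\left(-32\right) \left(-199\right) - 7859\right) + \left(12259 - -403\right)\right) + 2 \left(-73\right)^{2} = \left(\left(6368 - 7859\right) + \left(12259 + 403\right)\right) + 2 \cdot 5329 = \left(-1491 + 12662\right) + 10658 = 11171 + 10658 = 21829$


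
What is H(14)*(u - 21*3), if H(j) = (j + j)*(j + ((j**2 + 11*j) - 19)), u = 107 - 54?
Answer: -96600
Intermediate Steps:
u = 53
H(j) = 2*j*(-19 + j**2 + 12*j) (H(j) = (2*j)*(j + (-19 + j**2 + 11*j)) = (2*j)*(-19 + j**2 + 12*j) = 2*j*(-19 + j**2 + 12*j))
H(14)*(u - 21*3) = (2*14*(-19 + 14**2 + 12*14))*(53 - 21*3) = (2*14*(-19 + 196 + 168))*(53 - 63) = (2*14*345)*(-10) = 9660*(-10) = -96600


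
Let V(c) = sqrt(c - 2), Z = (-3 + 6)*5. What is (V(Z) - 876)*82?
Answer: -71832 + 82*sqrt(13) ≈ -71536.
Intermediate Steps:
Z = 15 (Z = 3*5 = 15)
V(c) = sqrt(-2 + c)
(V(Z) - 876)*82 = (sqrt(-2 + 15) - 876)*82 = (sqrt(13) - 876)*82 = (-876 + sqrt(13))*82 = -71832 + 82*sqrt(13)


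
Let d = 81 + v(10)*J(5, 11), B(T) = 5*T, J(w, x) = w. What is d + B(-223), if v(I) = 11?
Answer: -979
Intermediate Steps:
d = 136 (d = 81 + 11*5 = 81 + 55 = 136)
d + B(-223) = 136 + 5*(-223) = 136 - 1115 = -979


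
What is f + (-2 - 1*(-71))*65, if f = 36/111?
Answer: 165957/37 ≈ 4485.3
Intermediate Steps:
f = 12/37 (f = 36*(1/111) = 12/37 ≈ 0.32432)
f + (-2 - 1*(-71))*65 = 12/37 + (-2 - 1*(-71))*65 = 12/37 + (-2 + 71)*65 = 12/37 + 69*65 = 12/37 + 4485 = 165957/37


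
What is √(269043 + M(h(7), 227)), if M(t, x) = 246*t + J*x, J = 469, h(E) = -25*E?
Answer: 2*√83114 ≈ 576.59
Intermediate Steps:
M(t, x) = 246*t + 469*x
√(269043 + M(h(7), 227)) = √(269043 + (246*(-25*7) + 469*227)) = √(269043 + (246*(-175) + 106463)) = √(269043 + (-43050 + 106463)) = √(269043 + 63413) = √332456 = 2*√83114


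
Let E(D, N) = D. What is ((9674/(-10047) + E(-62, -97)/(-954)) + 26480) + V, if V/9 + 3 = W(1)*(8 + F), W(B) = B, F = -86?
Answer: 41135092876/1597473 ≈ 25750.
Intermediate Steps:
V = -729 (V = -27 + 9*(1*(8 - 86)) = -27 + 9*(1*(-78)) = -27 + 9*(-78) = -27 - 702 = -729)
((9674/(-10047) + E(-62, -97)/(-954)) + 26480) + V = ((9674/(-10047) - 62/(-954)) + 26480) - 729 = ((9674*(-1/10047) - 62*(-1/954)) + 26480) - 729 = ((-9674/10047 + 31/477) + 26480) - 729 = (-1434347/1597473 + 26480) - 729 = 42299650693/1597473 - 729 = 41135092876/1597473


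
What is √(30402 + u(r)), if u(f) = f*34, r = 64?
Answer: √32578 ≈ 180.49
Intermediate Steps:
u(f) = 34*f
√(30402 + u(r)) = √(30402 + 34*64) = √(30402 + 2176) = √32578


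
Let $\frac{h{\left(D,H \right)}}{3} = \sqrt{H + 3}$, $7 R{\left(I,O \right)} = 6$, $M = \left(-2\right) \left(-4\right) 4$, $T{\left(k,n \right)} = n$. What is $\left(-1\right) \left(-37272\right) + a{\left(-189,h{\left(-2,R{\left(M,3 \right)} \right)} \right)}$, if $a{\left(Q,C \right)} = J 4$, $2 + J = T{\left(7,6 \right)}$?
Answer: $37288$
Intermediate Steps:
$M = 32$ ($M = 8 \cdot 4 = 32$)
$R{\left(I,O \right)} = \frac{6}{7}$ ($R{\left(I,O \right)} = \frac{1}{7} \cdot 6 = \frac{6}{7}$)
$J = 4$ ($J = -2 + 6 = 4$)
$h{\left(D,H \right)} = 3 \sqrt{3 + H}$ ($h{\left(D,H \right)} = 3 \sqrt{H + 3} = 3 \sqrt{3 + H}$)
$a{\left(Q,C \right)} = 16$ ($a{\left(Q,C \right)} = 4 \cdot 4 = 16$)
$\left(-1\right) \left(-37272\right) + a{\left(-189,h{\left(-2,R{\left(M,3 \right)} \right)} \right)} = \left(-1\right) \left(-37272\right) + 16 = 37272 + 16 = 37288$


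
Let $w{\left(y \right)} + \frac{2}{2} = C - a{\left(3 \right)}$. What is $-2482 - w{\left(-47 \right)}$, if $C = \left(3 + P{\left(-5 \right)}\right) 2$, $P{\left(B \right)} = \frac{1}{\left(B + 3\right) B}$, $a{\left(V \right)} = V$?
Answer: $- \frac{12421}{5} \approx -2484.2$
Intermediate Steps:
$P{\left(B \right)} = \frac{1}{B \left(3 + B\right)}$ ($P{\left(B \right)} = \frac{1}{\left(3 + B\right) B} = \frac{1}{B \left(3 + B\right)}$)
$C = \frac{31}{5}$ ($C = \left(3 + \frac{1}{\left(-5\right) \left(3 - 5\right)}\right) 2 = \left(3 - \frac{1}{5 \left(-2\right)}\right) 2 = \left(3 - - \frac{1}{10}\right) 2 = \left(3 + \frac{1}{10}\right) 2 = \frac{31}{10} \cdot 2 = \frac{31}{5} \approx 6.2$)
$w{\left(y \right)} = \frac{11}{5}$ ($w{\left(y \right)} = -1 + \left(\frac{31}{5} - 3\right) = -1 + \frac{16}{5} = \frac{11}{5}$)
$-2482 - w{\left(-47 \right)} = -2482 - \frac{11}{5} = - \frac{12421}{5}$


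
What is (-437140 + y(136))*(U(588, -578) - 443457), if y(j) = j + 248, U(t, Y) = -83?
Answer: 193718756240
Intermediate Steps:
y(j) = 248 + j
(-437140 + y(136))*(U(588, -578) - 443457) = (-437140 + (248 + 136))*(-83 - 443457) = (-437140 + 384)*(-443540) = -436756*(-443540) = 193718756240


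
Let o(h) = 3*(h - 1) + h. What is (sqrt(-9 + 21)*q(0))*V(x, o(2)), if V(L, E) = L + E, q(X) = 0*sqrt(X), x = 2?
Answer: 0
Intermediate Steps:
q(X) = 0
o(h) = -3 + 4*h (o(h) = 3*(-1 + h) + h = (-3 + 3*h) + h = -3 + 4*h)
V(L, E) = E + L
(sqrt(-9 + 21)*q(0))*V(x, o(2)) = (sqrt(-9 + 21)*0)*((-3 + 4*2) + 2) = (sqrt(12)*0)*((-3 + 8) + 2) = ((2*sqrt(3))*0)*(5 + 2) = 0*7 = 0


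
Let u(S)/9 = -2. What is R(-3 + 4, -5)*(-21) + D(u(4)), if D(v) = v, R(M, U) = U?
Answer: 87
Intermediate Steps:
u(S) = -18 (u(S) = 9*(-2) = -18)
R(-3 + 4, -5)*(-21) + D(u(4)) = -5*(-21) - 18 = 105 - 18 = 87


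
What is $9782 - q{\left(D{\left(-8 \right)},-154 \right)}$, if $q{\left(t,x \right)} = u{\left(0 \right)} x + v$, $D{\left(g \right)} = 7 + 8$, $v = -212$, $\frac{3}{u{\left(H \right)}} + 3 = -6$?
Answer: $\frac{29828}{3} \approx 9942.7$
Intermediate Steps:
$u{\left(H \right)} = - \frac{1}{3}$ ($u{\left(H \right)} = \frac{3}{-3 - 6} = \frac{3}{-9} = 3 \left(- \frac{1}{9}\right) = - \frac{1}{3}$)
$D{\left(g \right)} = 15$
$q{\left(t,x \right)} = -212 - \frac{x}{3}$ ($q{\left(t,x \right)} = - \frac{x}{3} - 212 = -212 - \frac{x}{3}$)
$9782 - q{\left(D{\left(-8 \right)},-154 \right)} = 9782 - \left(-212 - - \frac{154}{3}\right) = 9782 - \left(-212 + \frac{154}{3}\right) = 9782 - - \frac{482}{3} = 9782 + \frac{482}{3} = \frac{29828}{3}$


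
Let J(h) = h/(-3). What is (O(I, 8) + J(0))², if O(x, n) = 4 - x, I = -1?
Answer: 25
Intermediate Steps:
J(h) = -h/3 (J(h) = h*(-⅓) = -h/3)
(O(I, 8) + J(0))² = ((4 - 1*(-1)) - ⅓*0)² = ((4 + 1) + 0)² = (5 + 0)² = 5² = 25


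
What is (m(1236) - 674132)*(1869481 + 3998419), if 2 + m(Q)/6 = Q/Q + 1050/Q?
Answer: -407441679483100/103 ≈ -3.9557e+12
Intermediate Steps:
m(Q) = -6 + 6300/Q (m(Q) = -12 + 6*(Q/Q + 1050/Q) = -12 + 6*(1 + 1050/Q) = -12 + (6 + 6300/Q) = -6 + 6300/Q)
(m(1236) - 674132)*(1869481 + 3998419) = ((-6 + 6300/1236) - 674132)*(1869481 + 3998419) = ((-6 + 6300*(1/1236)) - 674132)*5867900 = ((-6 + 525/103) - 674132)*5867900 = (-93/103 - 674132)*5867900 = -69435689/103*5867900 = -407441679483100/103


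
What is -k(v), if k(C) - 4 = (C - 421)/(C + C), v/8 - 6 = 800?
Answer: -57611/12896 ≈ -4.4674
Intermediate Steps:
v = 6448 (v = 48 + 8*800 = 48 + 6400 = 6448)
k(C) = 4 + (-421 + C)/(2*C) (k(C) = 4 + (C - 421)/(C + C) = 4 + (-421 + C)/((2*C)) = 4 + (-421 + C)*(1/(2*C)) = 4 + (-421 + C)/(2*C))
-k(v) = -(-421 + 9*6448)/(2*6448) = -(-421 + 58032)/(2*6448) = -57611/(2*6448) = -1*57611/12896 = -57611/12896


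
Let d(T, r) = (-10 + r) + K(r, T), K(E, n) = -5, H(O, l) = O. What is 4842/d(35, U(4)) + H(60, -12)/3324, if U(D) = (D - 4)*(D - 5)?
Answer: -447053/1385 ≈ -322.78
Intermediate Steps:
U(D) = (-5 + D)*(-4 + D) (U(D) = (-4 + D)*(-5 + D) = (-5 + D)*(-4 + D))
d(T, r) = -15 + r (d(T, r) = (-10 + r) - 5 = -15 + r)
4842/d(35, U(4)) + H(60, -12)/3324 = 4842/(-15 + (20 + 4² - 9*4)) + 60/3324 = 4842/(-15 + (20 + 16 - 36)) + 60*(1/3324) = 4842/(-15 + 0) + 5/277 = 4842/(-15) + 5/277 = 4842*(-1/15) + 5/277 = -1614/5 + 5/277 = -447053/1385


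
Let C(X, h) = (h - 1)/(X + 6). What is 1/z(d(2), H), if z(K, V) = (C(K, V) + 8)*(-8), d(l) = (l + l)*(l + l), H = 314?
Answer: -11/1956 ≈ -0.0056237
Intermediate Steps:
d(l) = 4*l**2 (d(l) = (2*l)*(2*l) = 4*l**2)
C(X, h) = (-1 + h)/(6 + X)
z(K, V) = -64 - 8*(-1 + V)/(6 + K) (z(K, V) = ((-1 + V)/(6 + K) + 8)*(-8) = (8 + (-1 + V)/(6 + K))*(-8) = -64 - 8*(-1 + V)/(6 + K))
1/z(d(2), H) = 1/(8*(-47 - 1*314 - 32*2**2)/(6 + 4*2**2)) = 1/(8*(-47 - 314 - 32*4)/(6 + 4*4)) = 1/(8*(-47 - 314 - 8*16)/(6 + 16)) = 1/(8*(-47 - 314 - 128)/22) = 1/(8*(1/22)*(-489)) = 1/(-1956/11) = -11/1956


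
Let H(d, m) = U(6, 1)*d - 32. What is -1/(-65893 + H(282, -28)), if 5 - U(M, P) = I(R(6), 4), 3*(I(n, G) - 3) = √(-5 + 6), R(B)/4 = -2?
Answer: 1/65455 ≈ 1.5278e-5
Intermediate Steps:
R(B) = -8 (R(B) = 4*(-2) = -8)
I(n, G) = 10/3 (I(n, G) = 3 + √(-5 + 6)/3 = 3 + √1/3 = 3 + (⅓)*1 = 3 + ⅓ = 10/3)
U(M, P) = 5/3 (U(M, P) = 5 - 1*10/3 = 5 - 10/3 = 5/3)
H(d, m) = -32 + 5*d/3 (H(d, m) = 5*d/3 - 32 = -32 + 5*d/3)
-1/(-65893 + H(282, -28)) = -1/(-65893 + (-32 + (5/3)*282)) = -1/(-65893 + (-32 + 470)) = -1/(-65893 + 438) = -1/(-65455) = -1*(-1/65455) = 1/65455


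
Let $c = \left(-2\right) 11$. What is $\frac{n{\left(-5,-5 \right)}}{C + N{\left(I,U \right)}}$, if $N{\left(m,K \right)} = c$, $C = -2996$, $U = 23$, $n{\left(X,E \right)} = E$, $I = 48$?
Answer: $\frac{5}{3018} \approx 0.0016567$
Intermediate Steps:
$c = -22$
$N{\left(m,K \right)} = -22$
$\frac{n{\left(-5,-5 \right)}}{C + N{\left(I,U \right)}} = - \frac{5}{-2996 - 22} = - \frac{5}{-3018} = \left(-5\right) \left(- \frac{1}{3018}\right) = \frac{5}{3018}$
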